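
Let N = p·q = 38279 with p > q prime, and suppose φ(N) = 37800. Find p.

379

φ(n) = (p−1)(q−1) = n − (p+q) + 1, so p + q = 38279 − 37800 + 1 = 480.
p and q are the roots of t² − 480t + 38279 = 0.
Discriminant: 480² − 4·38279 = 230400 − 153116 = 77284; √77284 = 278.
q = (480 − 278)/2 = 101, p = (480 + 278)/2 = 379.
Check: 101 · 379 = 38279.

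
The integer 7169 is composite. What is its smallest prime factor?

7169 is odd.
Digit sum 23, not divisible by 3.
Ends in 9: not divisible by 5.
7: 7169 = 7·1024 + 1
11: 7169 = 11·651 + 8
13: 7169 = 13·551 + 6
17: 7169 = 17·421 + 12
19: 7169 = 19·377 + 6
23: 7169 = 23·311 + 16
29: 7169 = 29·247 + 6
31: 7169 = 31·231 + 8
37: 7169 = 37·193 + 28
41: 7169 = 41·174 + 35
43: 7169 = 43·166 + 31
47: 7169 = 47·152 + 25
53: 7169 = 53·135 + 14
59: 7169 = 59·121 + 30
61: 7169 = 61·117 + 32
67: 7169 = 67·107

67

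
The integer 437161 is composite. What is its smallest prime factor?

23

437161 is odd.
Digit sum 22, not divisible by 3.
Ends in 1: not divisible by 5.
7: 437161 = 7·62451 + 4
11: 437161 = 11·39741 + 10
13: 437161 = 13·33627 + 10
17: 437161 = 17·25715 + 6
19: 437161 = 19·23008 + 9
23: 437161 = 23·19007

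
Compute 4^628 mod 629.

562

4^1 ≡ 4 (mod 629)
4^2 ≡ 4^2 = 16 ≡ 16 (mod 629)
4^4 ≡ 16^2 = 256 ≡ 256 (mod 629)
4^8 ≡ 256^2 = 65536 ≡ 120 (mod 629)
4^16 ≡ 120^2 = 14400 ≡ 562 (mod 629)
4^32 ≡ 562^2 = 315844 ≡ 86 (mod 629)
4^64 ≡ 86^2 = 7396 ≡ 477 (mod 629)
4^128 ≡ 477^2 = 227529 ≡ 460 (mod 629)
4^256 ≡ 460^2 = 211600 ≡ 256 (mod 629)
4^512 ≡ 256^2 = 65536 ≡ 120 (mod 629)
628 = 512 + 64 + 32 + 16 + 4 in binary powers of 2.
So 4^628 ≡ 120 · 477 · 86 · 562 · 256 ≡ 562 (mod 629).
Since 562 ≠ 1, base 4 is a Fermat witness: 629 is composite.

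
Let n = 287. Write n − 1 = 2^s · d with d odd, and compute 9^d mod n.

32

287 − 1 = 286 = 2^1 · 143, so d = 143.
9^1 ≡ 9 (mod 287)
9^2 ≡ 9^2 = 81 ≡ 81 (mod 287)
9^4 ≡ 81^2 = 6561 ≡ 247 (mod 287)
9^8 ≡ 247^2 = 61009 ≡ 165 (mod 287)
9^16 ≡ 165^2 = 27225 ≡ 247 (mod 287)
9^32 ≡ 247^2 = 61009 ≡ 165 (mod 287)
9^64 ≡ 165^2 = 27225 ≡ 247 (mod 287)
9^128 ≡ 247^2 = 61009 ≡ 165 (mod 287)
143 = 128 + 8 + 4 + 2 + 1 in binary powers of 2.
So 9^143 ≡ 165 · 165 · 247 · 81 · 9 ≡ 32 (mod 287).
Squaring chain: 32; never reaches −1, so base 9 is a Miller–Rabin witness that 287 is composite.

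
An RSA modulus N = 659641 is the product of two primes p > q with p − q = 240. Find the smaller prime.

701

Since p = q + 240, we have 659641 = q(q + 240), so q² + 240q − 659641 = 0.
Discriminant: 240² + 4·659641 = 57600 + 2638564 = 2696164; √2696164 = 1642.
q = (−240 + 1642)/2 = 701, and p = q + 240 = 941.
Check: 701 · 941 = 659641.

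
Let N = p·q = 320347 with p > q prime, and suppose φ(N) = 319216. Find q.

φ(n) = (p−1)(q−1) = n − (p+q) + 1, so p + q = 320347 − 319216 + 1 = 1132.
p and q are the roots of t² − 1132t + 320347 = 0.
Discriminant: 1132² − 4·320347 = 1281424 − 1281388 = 36; √36 = 6.
q = (1132 − 6)/2 = 563, p = (1132 + 6)/2 = 569.
Check: 563 · 569 = 320347.

563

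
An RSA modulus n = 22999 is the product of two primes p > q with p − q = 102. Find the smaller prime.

Since p = q + 102, we have 22999 = q(q + 102), so q² + 102q − 22999 = 0.
Discriminant: 102² + 4·22999 = 10404 + 91996 = 102400; √102400 = 320.
q = (−102 + 320)/2 = 109, and p = q + 102 = 211.
Check: 109 · 211 = 22999.

109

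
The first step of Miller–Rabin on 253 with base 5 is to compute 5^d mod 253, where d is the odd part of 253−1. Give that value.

253 − 1 = 252 = 2^2 · 63, so d = 63.
5^1 ≡ 5 (mod 253)
5^2 ≡ 5^2 = 25 ≡ 25 (mod 253)
5^4 ≡ 25^2 = 625 ≡ 119 (mod 253)
5^8 ≡ 119^2 = 14161 ≡ 246 (mod 253)
5^16 ≡ 246^2 = 60516 ≡ 49 (mod 253)
5^32 ≡ 49^2 = 2401 ≡ 124 (mod 253)
63 = 32 + 16 + 8 + 4 + 2 + 1 in binary powers of 2.
So 5^63 ≡ 124 · 49 · 246 · 119 · 25 · 5 ≡ 191 (mod 253).
Squaring chain: 191 → 49; never reaches −1, so base 5 is a Miller–Rabin witness that 253 is composite.

191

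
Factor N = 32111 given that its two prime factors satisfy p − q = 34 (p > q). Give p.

197

Since p = q + 34, we have 32111 = q(q + 34), so q² + 34q − 32111 = 0.
Discriminant: 34² + 4·32111 = 1156 + 128444 = 129600; √129600 = 360.
q = (−34 + 360)/2 = 163, and p = q + 34 = 197.
Check: 163 · 197 = 32111.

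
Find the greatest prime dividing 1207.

1207 = 17 · 71
71 is prime.
So 1207 = 17 · 71; the largest prime factor is 71.

71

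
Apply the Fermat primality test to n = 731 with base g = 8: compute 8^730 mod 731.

8^1 ≡ 8 (mod 731)
8^2 ≡ 8^2 = 64 ≡ 64 (mod 731)
8^4 ≡ 64^2 = 4096 ≡ 441 (mod 731)
8^8 ≡ 441^2 = 194481 ≡ 35 (mod 731)
8^16 ≡ 35^2 = 1225 ≡ 494 (mod 731)
8^32 ≡ 494^2 = 244036 ≡ 613 (mod 731)
8^64 ≡ 613^2 = 375769 ≡ 35 (mod 731)
8^128 ≡ 35^2 = 1225 ≡ 494 (mod 731)
8^256 ≡ 494^2 = 244036 ≡ 613 (mod 731)
8^512 ≡ 613^2 = 375769 ≡ 35 (mod 731)
730 = 512 + 128 + 64 + 16 + 8 + 2 in binary powers of 2.
So 8^730 ≡ 35 · 494 · 35 · 494 · 35 · 64 ≡ 64 (mod 731).
Since 64 ≠ 1, base 8 is a Fermat witness: 731 is composite.

64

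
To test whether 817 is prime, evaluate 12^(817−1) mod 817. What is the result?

12^1 ≡ 12 (mod 817)
12^2 ≡ 12^2 = 144 ≡ 144 (mod 817)
12^4 ≡ 144^2 = 20736 ≡ 311 (mod 817)
12^8 ≡ 311^2 = 96721 ≡ 315 (mod 817)
12^16 ≡ 315^2 = 99225 ≡ 368 (mod 817)
12^32 ≡ 368^2 = 135424 ≡ 619 (mod 817)
12^64 ≡ 619^2 = 383161 ≡ 805 (mod 817)
12^128 ≡ 805^2 = 648025 ≡ 144 (mod 817)
12^256 ≡ 144^2 = 20736 ≡ 311 (mod 817)
12^512 ≡ 311^2 = 96721 ≡ 315 (mod 817)
816 = 512 + 256 + 32 + 16 in binary powers of 2.
So 12^816 ≡ 315 · 311 · 619 · 368 ≡ 704 (mod 817).
Since 704 ≠ 1, base 12 is a Fermat witness: 817 is composite.

704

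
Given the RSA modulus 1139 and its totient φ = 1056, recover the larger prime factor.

φ(n) = (p−1)(q−1) = n − (p+q) + 1, so p + q = 1139 − 1056 + 1 = 84.
p and q are the roots of t² − 84t + 1139 = 0.
Discriminant: 84² − 4·1139 = 7056 − 4556 = 2500; √2500 = 50.
q = (84 − 50)/2 = 17, p = (84 + 50)/2 = 67.
Check: 17 · 67 = 1139.

67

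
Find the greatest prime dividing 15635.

15635 = 5 · 3127
3127 = 53 · 59
59 is prime.
So 15635 = 5 · 53 · 59; the largest prime factor is 59.

59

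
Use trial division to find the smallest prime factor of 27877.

61

27877 is odd.
Digit sum 31, not divisible by 3.
Ends in 7: not divisible by 5.
7: 27877 = 7·3982 + 3
11: 27877 = 11·2534 + 3
13: 27877 = 13·2144 + 5
17: 27877 = 17·1639 + 14
19: 27877 = 19·1467 + 4
23: 27877 = 23·1212 + 1
29: 27877 = 29·961 + 8
31: 27877 = 31·899 + 8
37: 27877 = 37·753 + 16
41: 27877 = 41·679 + 38
43: 27877 = 43·648 + 13
47: 27877 = 47·593 + 6
53: 27877 = 53·525 + 52
59: 27877 = 59·472 + 29
61: 27877 = 61·457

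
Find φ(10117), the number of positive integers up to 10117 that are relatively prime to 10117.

Factor: 10117 = 67 · 151.
φ(10117) = (67−1) · (151−1) = 66 · 150 = 9900.

9900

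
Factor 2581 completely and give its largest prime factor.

2581 = 29 · 89
89 is prime.
So 2581 = 29 · 89; the largest prime factor is 89.

89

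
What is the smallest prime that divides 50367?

50367 is odd.
Digit sum 21, divisible by 3.

3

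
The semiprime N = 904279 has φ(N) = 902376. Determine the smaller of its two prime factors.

907

φ(n) = (p−1)(q−1) = n − (p+q) + 1, so p + q = 904279 − 902376 + 1 = 1904.
p and q are the roots of t² − 1904t + 904279 = 0.
Discriminant: 1904² − 4·904279 = 3625216 − 3617116 = 8100; √8100 = 90.
q = (1904 − 90)/2 = 907, p = (1904 + 90)/2 = 997.
Check: 907 · 997 = 904279.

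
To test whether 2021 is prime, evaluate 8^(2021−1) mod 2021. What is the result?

1860

8^1 ≡ 8 (mod 2021)
8^2 ≡ 8^2 = 64 ≡ 64 (mod 2021)
8^4 ≡ 64^2 = 4096 ≡ 54 (mod 2021)
8^8 ≡ 54^2 = 2916 ≡ 895 (mod 2021)
8^16 ≡ 895^2 = 801025 ≡ 709 (mod 2021)
8^32 ≡ 709^2 = 502681 ≡ 1473 (mod 2021)
8^64 ≡ 1473^2 = 2169729 ≡ 1196 (mod 2021)
8^128 ≡ 1196^2 = 1430416 ≡ 1569 (mod 2021)
8^256 ≡ 1569^2 = 2461761 ≡ 183 (mod 2021)
8^512 ≡ 183^2 = 33489 ≡ 1153 (mod 2021)
8^1024 ≡ 1153^2 = 1329409 ≡ 1612 (mod 2021)
2020 = 1024 + 512 + 256 + 128 + 64 + 32 + 4 in binary powers of 2.
So 8^2020 ≡ 1612 · 1153 · 183 · 1569 · 1196 · 1473 · 54 ≡ 1860 (mod 2021).
Since 1860 ≠ 1, base 8 is a Fermat witness: 2021 is composite.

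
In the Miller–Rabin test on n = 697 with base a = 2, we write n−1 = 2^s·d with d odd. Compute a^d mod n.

128

697 − 1 = 696 = 2^3 · 87, so d = 87.
2^1 ≡ 2 (mod 697)
2^2 ≡ 2^2 = 4 ≡ 4 (mod 697)
2^4 ≡ 4^2 = 16 ≡ 16 (mod 697)
2^8 ≡ 16^2 = 256 ≡ 256 (mod 697)
2^16 ≡ 256^2 = 65536 ≡ 18 (mod 697)
2^32 ≡ 18^2 = 324 ≡ 324 (mod 697)
2^64 ≡ 324^2 = 104976 ≡ 426 (mod 697)
87 = 64 + 16 + 4 + 2 + 1 in binary powers of 2.
So 2^87 ≡ 426 · 18 · 16 · 4 · 2 ≡ 128 (mod 697).
Squaring chain: 128 → 353 → 543; never reaches −1, so base 2 is a Miller–Rabin witness that 697 is composite.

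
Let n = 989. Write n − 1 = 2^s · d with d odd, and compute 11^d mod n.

989 − 1 = 988 = 2^2 · 247, so d = 247.
11^1 ≡ 11 (mod 989)
11^2 ≡ 11^2 = 121 ≡ 121 (mod 989)
11^4 ≡ 121^2 = 14641 ≡ 795 (mod 989)
11^8 ≡ 795^2 = 632025 ≡ 54 (mod 989)
11^16 ≡ 54^2 = 2916 ≡ 938 (mod 989)
11^32 ≡ 938^2 = 879844 ≡ 623 (mod 989)
11^64 ≡ 623^2 = 388129 ≡ 441 (mod 989)
11^128 ≡ 441^2 = 194481 ≡ 637 (mod 989)
247 = 128 + 64 + 32 + 16 + 4 + 2 + 1 in binary powers of 2.
So 11^247 ≡ 637 · 441 · 623 · 938 · 795 · 121 · 11 ≡ 465 (mod 989).
Squaring chain: 465 → 623; never reaches −1, so base 11 is a Miller–Rabin witness that 989 is composite.

465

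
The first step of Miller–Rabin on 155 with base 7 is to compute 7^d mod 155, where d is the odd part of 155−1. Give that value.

155 − 1 = 154 = 2^1 · 77, so d = 77.
7^1 ≡ 7 (mod 155)
7^2 ≡ 7^2 = 49 ≡ 49 (mod 155)
7^4 ≡ 49^2 = 2401 ≡ 76 (mod 155)
7^8 ≡ 76^2 = 5776 ≡ 41 (mod 155)
7^16 ≡ 41^2 = 1681 ≡ 131 (mod 155)
7^32 ≡ 131^2 = 17161 ≡ 111 (mod 155)
7^64 ≡ 111^2 = 12321 ≡ 76 (mod 155)
77 = 64 + 8 + 4 + 1 in binary powers of 2.
So 7^77 ≡ 76 · 41 · 76 · 7 ≡ 142 (mod 155).
Squaring chain: 142; never reaches −1, so base 7 is a Miller–Rabin witness that 155 is composite.

142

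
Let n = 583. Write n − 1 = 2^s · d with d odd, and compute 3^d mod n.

583 − 1 = 582 = 2^1 · 291, so d = 291.
3^1 ≡ 3 (mod 583)
3^2 ≡ 3^2 = 9 ≡ 9 (mod 583)
3^4 ≡ 9^2 = 81 ≡ 81 (mod 583)
3^8 ≡ 81^2 = 6561 ≡ 148 (mod 583)
3^16 ≡ 148^2 = 21904 ≡ 333 (mod 583)
3^32 ≡ 333^2 = 110889 ≡ 119 (mod 583)
3^64 ≡ 119^2 = 14161 ≡ 169 (mod 583)
3^128 ≡ 169^2 = 28561 ≡ 577 (mod 583)
3^256 ≡ 577^2 = 332929 ≡ 36 (mod 583)
291 = 256 + 32 + 2 + 1 in binary powers of 2.
So 3^291 ≡ 36 · 119 · 9 · 3 ≡ 234 (mod 583).
Squaring chain: 234; never reaches −1, so base 3 is a Miller–Rabin witness that 583 is composite.

234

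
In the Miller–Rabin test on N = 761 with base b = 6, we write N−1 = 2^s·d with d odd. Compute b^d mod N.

62

761 − 1 = 760 = 2^3 · 95, so d = 95.
6^1 ≡ 6 (mod 761)
6^2 ≡ 6^2 = 36 ≡ 36 (mod 761)
6^4 ≡ 36^2 = 1296 ≡ 535 (mod 761)
6^8 ≡ 535^2 = 286225 ≡ 89 (mod 761)
6^16 ≡ 89^2 = 7921 ≡ 311 (mod 761)
6^32 ≡ 311^2 = 96721 ≡ 74 (mod 761)
6^64 ≡ 74^2 = 5476 ≡ 149 (mod 761)
95 = 64 + 16 + 8 + 4 + 2 + 1 in binary powers of 2.
So 6^95 ≡ 149 · 311 · 89 · 535 · 36 · 6 ≡ 62 (mod 761).
Squaring chain: 62 → 39 → 760; reaches −1, so base 6 does not prove 761 composite.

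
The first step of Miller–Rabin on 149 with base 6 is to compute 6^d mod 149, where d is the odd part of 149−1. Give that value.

1

149 − 1 = 148 = 2^2 · 37, so d = 37.
6^1 ≡ 6 (mod 149)
6^2 ≡ 6^2 = 36 ≡ 36 (mod 149)
6^4 ≡ 36^2 = 1296 ≡ 104 (mod 149)
6^8 ≡ 104^2 = 10816 ≡ 88 (mod 149)
6^16 ≡ 88^2 = 7744 ≡ 145 (mod 149)
6^32 ≡ 145^2 = 21025 ≡ 16 (mod 149)
37 = 32 + 4 + 1 in binary powers of 2.
So 6^37 ≡ 16 · 104 · 6 ≡ 1 (mod 149).
Since 6^d ≡ 1 (mod 149), base 6 does not prove 149 composite.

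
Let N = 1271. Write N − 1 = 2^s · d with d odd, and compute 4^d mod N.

1271 − 1 = 1270 = 2^1 · 635, so d = 635.
4^1 ≡ 4 (mod 1271)
4^2 ≡ 4^2 = 16 ≡ 16 (mod 1271)
4^4 ≡ 16^2 = 256 ≡ 256 (mod 1271)
4^8 ≡ 256^2 = 65536 ≡ 715 (mod 1271)
4^16 ≡ 715^2 = 511225 ≡ 283 (mod 1271)
4^32 ≡ 283^2 = 80089 ≡ 16 (mod 1271)
4^64 ≡ 16^2 = 256 ≡ 256 (mod 1271)
4^128 ≡ 256^2 = 65536 ≡ 715 (mod 1271)
4^256 ≡ 715^2 = 511225 ≡ 283 (mod 1271)
4^512 ≡ 283^2 = 80089 ≡ 16 (mod 1271)
635 = 512 + 64 + 32 + 16 + 8 + 2 + 1 in binary powers of 2.
So 4^635 ≡ 16 · 256 · 16 · 283 · 715 · 16 · 4 ≡ 1024 (mod 1271).
Squaring chain: 1024; never reaches −1, so base 4 is a Miller–Rabin witness that 1271 is composite.

1024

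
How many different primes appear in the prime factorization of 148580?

5

148580 = 2^2 · 37145
37145 = 5 · 7429
7429 = 17 · 437
437 = 19 · 23
148580 = 2^2 · 5 · 17 · 19 · 23, which has 5 distinct prime factors.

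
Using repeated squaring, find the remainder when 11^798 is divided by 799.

332

11^1 ≡ 11 (mod 799)
11^2 ≡ 11^2 = 121 ≡ 121 (mod 799)
11^4 ≡ 121^2 = 14641 ≡ 259 (mod 799)
11^8 ≡ 259^2 = 67081 ≡ 764 (mod 799)
11^16 ≡ 764^2 = 583696 ≡ 426 (mod 799)
11^32 ≡ 426^2 = 181476 ≡ 103 (mod 799)
11^64 ≡ 103^2 = 10609 ≡ 222 (mod 799)
11^128 ≡ 222^2 = 49284 ≡ 545 (mod 799)
11^256 ≡ 545^2 = 297025 ≡ 596 (mod 799)
11^512 ≡ 596^2 = 355216 ≡ 460 (mod 799)
798 = 512 + 256 + 16 + 8 + 4 + 2 in binary powers of 2.
So 11^798 ≡ 460 · 596 · 426 · 764 · 259 · 121 ≡ 332 (mod 799).
Since 332 ≠ 1, base 11 is a Fermat witness: 799 is composite.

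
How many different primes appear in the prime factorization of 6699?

6699 = 3 · 2233
2233 = 7 · 319
319 = 11 · 29
6699 = 3 · 7 · 11 · 29, which has 4 distinct prime factors.

4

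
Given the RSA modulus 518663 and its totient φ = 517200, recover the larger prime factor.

φ(n) = (p−1)(q−1) = n − (p+q) + 1, so p + q = 518663 − 517200 + 1 = 1464.
p and q are the roots of t² − 1464t + 518663 = 0.
Discriminant: 1464² − 4·518663 = 2143296 − 2074652 = 68644; √68644 = 262.
q = (1464 − 262)/2 = 601, p = (1464 + 262)/2 = 863.
Check: 601 · 863 = 518663.

863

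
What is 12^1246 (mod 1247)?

12^1 ≡ 12 (mod 1247)
12^2 ≡ 12^2 = 144 ≡ 144 (mod 1247)
12^4 ≡ 144^2 = 20736 ≡ 784 (mod 1247)
12^8 ≡ 784^2 = 614656 ≡ 1132 (mod 1247)
12^16 ≡ 1132^2 = 1281424 ≡ 755 (mod 1247)
12^32 ≡ 755^2 = 570025 ≡ 146 (mod 1247)
12^64 ≡ 146^2 = 21316 ≡ 117 (mod 1247)
12^128 ≡ 117^2 = 13689 ≡ 1219 (mod 1247)
12^256 ≡ 1219^2 = 1485961 ≡ 784 (mod 1247)
12^512 ≡ 784^2 = 614656 ≡ 1132 (mod 1247)
12^1024 ≡ 1132^2 = 1281424 ≡ 755 (mod 1247)
1246 = 1024 + 128 + 64 + 16 + 8 + 4 + 2 in binary powers of 2.
So 12^1246 ≡ 755 · 1219 · 117 · 755 · 1132 · 784 · 144 ≡ 608 (mod 1247).
Since 608 ≠ 1, base 12 is a Fermat witness: 1247 is composite.

608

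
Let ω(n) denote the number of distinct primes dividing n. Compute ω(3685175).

3685175 = 5^2 · 147407
147407 = 13 · 11339
11339 = 17 · 667
667 = 23 · 29
3685175 = 5^2 · 13 · 17 · 23 · 29, which has 5 distinct prime factors.

5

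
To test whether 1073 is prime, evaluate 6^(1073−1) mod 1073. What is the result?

371

6^1 ≡ 6 (mod 1073)
6^2 ≡ 6^2 = 36 ≡ 36 (mod 1073)
6^4 ≡ 36^2 = 1296 ≡ 223 (mod 1073)
6^8 ≡ 223^2 = 49729 ≡ 371 (mod 1073)
6^16 ≡ 371^2 = 137641 ≡ 297 (mod 1073)
6^32 ≡ 297^2 = 88209 ≡ 223 (mod 1073)
6^64 ≡ 223^2 = 49729 ≡ 371 (mod 1073)
6^128 ≡ 371^2 = 137641 ≡ 297 (mod 1073)
6^256 ≡ 297^2 = 88209 ≡ 223 (mod 1073)
6^512 ≡ 223^2 = 49729 ≡ 371 (mod 1073)
6^1024 ≡ 371^2 = 137641 ≡ 297 (mod 1073)
1072 = 1024 + 32 + 16 in binary powers of 2.
So 6^1072 ≡ 297 · 223 · 297 ≡ 371 (mod 1073).
Since 371 ≠ 1, base 6 is a Fermat witness: 1073 is composite.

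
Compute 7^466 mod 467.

7^1 ≡ 7 (mod 467)
7^2 ≡ 7^2 = 49 ≡ 49 (mod 467)
7^4 ≡ 49^2 = 2401 ≡ 66 (mod 467)
7^8 ≡ 66^2 = 4356 ≡ 153 (mod 467)
7^16 ≡ 153^2 = 23409 ≡ 59 (mod 467)
7^32 ≡ 59^2 = 3481 ≡ 212 (mod 467)
7^64 ≡ 212^2 = 44944 ≡ 112 (mod 467)
7^128 ≡ 112^2 = 12544 ≡ 402 (mod 467)
7^256 ≡ 402^2 = 161604 ≡ 22 (mod 467)
466 = 256 + 128 + 64 + 16 + 2 in binary powers of 2.
So 7^466 ≡ 22 · 402 · 112 · 59 · 49 ≡ 1 (mod 467).
Since the result is 1, base 7 gives no evidence that 467 is composite.

1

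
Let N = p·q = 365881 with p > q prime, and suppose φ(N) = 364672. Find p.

617

φ(n) = (p−1)(q−1) = n − (p+q) + 1, so p + q = 365881 − 364672 + 1 = 1210.
p and q are the roots of t² − 1210t + 365881 = 0.
Discriminant: 1210² − 4·365881 = 1464100 − 1463524 = 576; √576 = 24.
q = (1210 − 24)/2 = 593, p = (1210 + 24)/2 = 617.
Check: 593 · 617 = 365881.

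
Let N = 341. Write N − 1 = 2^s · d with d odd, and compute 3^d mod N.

254

341 − 1 = 340 = 2^2 · 85, so d = 85.
3^1 ≡ 3 (mod 341)
3^2 ≡ 3^2 = 9 ≡ 9 (mod 341)
3^4 ≡ 9^2 = 81 ≡ 81 (mod 341)
3^8 ≡ 81^2 = 6561 ≡ 82 (mod 341)
3^16 ≡ 82^2 = 6724 ≡ 245 (mod 341)
3^32 ≡ 245^2 = 60025 ≡ 9 (mod 341)
3^64 ≡ 9^2 = 81 ≡ 81 (mod 341)
85 = 64 + 16 + 4 + 1 in binary powers of 2.
So 3^85 ≡ 81 · 245 · 81 · 3 ≡ 254 (mod 341).
Squaring chain: 254 → 67; never reaches −1, so base 3 is a Miller–Rabin witness that 341 is composite.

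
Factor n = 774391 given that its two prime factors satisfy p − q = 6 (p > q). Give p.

883

Since p = q + 6, we have 774391 = q(q + 6), so q² + 6q − 774391 = 0.
Discriminant: 6² + 4·774391 = 36 + 3097564 = 3097600; √3097600 = 1760.
q = (−6 + 1760)/2 = 877, and p = q + 6 = 883.
Check: 877 · 883 = 774391.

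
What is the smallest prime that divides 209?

11

209 is odd.
Digit sum 11, not divisible by 3.
Ends in 9: not divisible by 5.
7: 209 = 7·29 + 6
11: 209 = 11·19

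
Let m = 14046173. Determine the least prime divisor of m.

83

14046173 is odd.
Digit sum 26, not divisible by 3.
Ends in 3: not divisible by 5.
7: 14046173 = 7·2006596 + 1
11: 14046173 = 11·1276924 + 9
13: 14046173 = 13·1080474 + 11
17: 14046173 = 17·826245 + 8
19: 14046173 = 19·739272 + 5
23: 14046173 = 23·610703 + 4
29: 14046173 = 29·484350 + 23
31: 14046173 = 31·453102 + 11
37: 14046173 = 37·379626 + 11
41: 14046173 = 41·342589 + 24
43: 14046173 = 43·326655 + 8
47: 14046173 = 47·298854 + 35
53: 14046173 = 53·265022 + 7
59: 14046173 = 59·238070 + 43
61: 14046173 = 61·230265 + 8
67: 14046173 = 67·209644 + 25
71: 14046173 = 71·197833 + 30
73: 14046173 = 73·192413 + 24
79: 14046173 = 79·177799 + 52
83: 14046173 = 83·169231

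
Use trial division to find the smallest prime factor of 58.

58 is even: 2 divides it.

2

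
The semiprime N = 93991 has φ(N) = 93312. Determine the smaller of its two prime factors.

193

φ(n) = (p−1)(q−1) = n − (p+q) + 1, so p + q = 93991 − 93312 + 1 = 680.
p and q are the roots of t² − 680t + 93991 = 0.
Discriminant: 680² − 4·93991 = 462400 − 375964 = 86436; √86436 = 294.
q = (680 − 294)/2 = 193, p = (680 + 294)/2 = 487.
Check: 193 · 487 = 93991.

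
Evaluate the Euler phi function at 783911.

756000

Factor: 783911 = 61 · 71 · 181.
φ(783911) = (61−1) · (71−1) · (181−1) = 60 · 70 · 180 = 756000.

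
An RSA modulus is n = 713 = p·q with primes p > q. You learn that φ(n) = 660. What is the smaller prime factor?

23

φ(n) = (p−1)(q−1) = n − (p+q) + 1, so p + q = 713 − 660 + 1 = 54.
p and q are the roots of t² − 54t + 713 = 0.
Discriminant: 54² − 4·713 = 2916 − 2852 = 64; √64 = 8.
q = (54 − 8)/2 = 23, p = (54 + 8)/2 = 31.
Check: 23 · 31 = 713.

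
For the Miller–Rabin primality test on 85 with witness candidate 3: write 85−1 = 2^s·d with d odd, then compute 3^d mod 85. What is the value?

73

85 − 1 = 84 = 2^2 · 21, so d = 21.
3^1 ≡ 3 (mod 85)
3^2 ≡ 3^2 = 9 ≡ 9 (mod 85)
3^4 ≡ 9^2 = 81 ≡ 81 (mod 85)
3^8 ≡ 81^2 = 6561 ≡ 16 (mod 85)
3^16 ≡ 16^2 = 256 ≡ 1 (mod 85)
21 = 16 + 4 + 1 in binary powers of 2.
So 3^21 ≡ 1 · 81 · 3 ≡ 73 (mod 85).
Squaring chain: 73 → 59; never reaches −1, so base 3 is a Miller–Rabin witness that 85 is composite.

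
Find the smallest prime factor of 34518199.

67

34518199 is odd.
Digit sum 40, not divisible by 3.
Ends in 9: not divisible by 5.
7: 34518199 = 7·4931171 + 2
11: 34518199 = 11·3138018 + 1
13: 34518199 = 13·2655246 + 1
17: 34518199 = 17·2030482 + 5
19: 34518199 = 19·1816747 + 6
23: 34518199 = 23·1500791 + 6
29: 34518199 = 29·1190282 + 21
31: 34518199 = 31·1113490 + 9
37: 34518199 = 37·932924 + 11
41: 34518199 = 41·841907 + 12
43: 34518199 = 43·802748 + 35
47: 34518199 = 47·734429 + 36
53: 34518199 = 53·651286 + 41
59: 34518199 = 59·585054 + 13
61: 34518199 = 61·565872 + 7
67: 34518199 = 67·515197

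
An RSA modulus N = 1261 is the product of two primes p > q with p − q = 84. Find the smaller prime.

Since p = q + 84, we have 1261 = q(q + 84), so q² + 84q − 1261 = 0.
Discriminant: 84² + 4·1261 = 7056 + 5044 = 12100; √12100 = 110.
q = (−84 + 110)/2 = 13, and p = q + 84 = 97.
Check: 13 · 97 = 1261.

13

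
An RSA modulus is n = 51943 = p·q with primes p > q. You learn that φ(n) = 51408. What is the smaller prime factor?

φ(n) = (p−1)(q−1) = n − (p+q) + 1, so p + q = 51943 − 51408 + 1 = 536.
p and q are the roots of t² − 536t + 51943 = 0.
Discriminant: 536² − 4·51943 = 287296 − 207772 = 79524; √79524 = 282.
q = (536 − 282)/2 = 127, p = (536 + 282)/2 = 409.
Check: 127 · 409 = 51943.

127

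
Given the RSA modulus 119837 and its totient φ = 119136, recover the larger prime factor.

φ(n) = (p−1)(q−1) = n − (p+q) + 1, so p + q = 119837 − 119136 + 1 = 702.
p and q are the roots of t² − 702t + 119837 = 0.
Discriminant: 702² − 4·119837 = 492804 − 479348 = 13456; √13456 = 116.
q = (702 − 116)/2 = 293, p = (702 + 116)/2 = 409.
Check: 293 · 409 = 119837.

409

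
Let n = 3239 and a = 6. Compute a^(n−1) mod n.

705

6^1 ≡ 6 (mod 3239)
6^2 ≡ 6^2 = 36 ≡ 36 (mod 3239)
6^4 ≡ 36^2 = 1296 ≡ 1296 (mod 3239)
6^8 ≡ 1296^2 = 1679616 ≡ 1814 (mod 3239)
6^16 ≡ 1814^2 = 3290596 ≡ 3011 (mod 3239)
6^32 ≡ 3011^2 = 9066121 ≡ 160 (mod 3239)
6^64 ≡ 160^2 = 25600 ≡ 2927 (mod 3239)
6^128 ≡ 2927^2 = 8567329 ≡ 174 (mod 3239)
6^256 ≡ 174^2 = 30276 ≡ 1125 (mod 3239)
6^512 ≡ 1125^2 = 1265625 ≡ 2415 (mod 3239)
6^1024 ≡ 2415^2 = 5832225 ≡ 2025 (mod 3239)
6^2048 ≡ 2025^2 = 4100625 ≡ 51 (mod 3239)
3238 = 2048 + 1024 + 128 + 32 + 4 + 2 in binary powers of 2.
So 6^3238 ≡ 51 · 2025 · 174 · 160 · 1296 · 36 ≡ 705 (mod 3239).
Since 705 ≠ 1, base 6 is a Fermat witness: 3239 is composite.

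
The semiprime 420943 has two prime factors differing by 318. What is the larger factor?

827

Since p = q + 318, we have 420943 = q(q + 318), so q² + 318q − 420943 = 0.
Discriminant: 318² + 4·420943 = 101124 + 1683772 = 1784896; √1784896 = 1336.
q = (−318 + 1336)/2 = 509, and p = q + 318 = 827.
Check: 509 · 827 = 420943.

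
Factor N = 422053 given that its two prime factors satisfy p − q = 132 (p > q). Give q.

Since p = q + 132, we have 422053 = q(q + 132), so q² + 132q − 422053 = 0.
Discriminant: 132² + 4·422053 = 17424 + 1688212 = 1705636; √1705636 = 1306.
q = (−132 + 1306)/2 = 587, and p = q + 132 = 719.
Check: 587 · 719 = 422053.

587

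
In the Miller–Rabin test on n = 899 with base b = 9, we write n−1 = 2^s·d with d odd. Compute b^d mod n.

899 − 1 = 898 = 2^1 · 449, so d = 449.
9^1 ≡ 9 (mod 899)
9^2 ≡ 9^2 = 81 ≡ 81 (mod 899)
9^4 ≡ 81^2 = 6561 ≡ 268 (mod 899)
9^8 ≡ 268^2 = 71824 ≡ 803 (mod 899)
9^16 ≡ 803^2 = 644809 ≡ 226 (mod 899)
9^32 ≡ 226^2 = 51076 ≡ 732 (mod 899)
9^64 ≡ 732^2 = 535824 ≡ 20 (mod 899)
9^128 ≡ 20^2 = 400 ≡ 400 (mod 899)
9^256 ≡ 400^2 = 160000 ≡ 877 (mod 899)
449 = 256 + 128 + 64 + 1 in binary powers of 2.
So 9^449 ≡ 877 · 400 · 20 · 9 ≡ 38 (mod 899).
Squaring chain: 38; never reaches −1, so base 9 is a Miller–Rabin witness that 899 is composite.

38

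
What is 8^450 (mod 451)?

8^1 ≡ 8 (mod 451)
8^2 ≡ 8^2 = 64 ≡ 64 (mod 451)
8^4 ≡ 64^2 = 4096 ≡ 37 (mod 451)
8^8 ≡ 37^2 = 1369 ≡ 16 (mod 451)
8^16 ≡ 16^2 = 256 ≡ 256 (mod 451)
8^32 ≡ 256^2 = 65536 ≡ 141 (mod 451)
8^64 ≡ 141^2 = 19881 ≡ 37 (mod 451)
8^128 ≡ 37^2 = 1369 ≡ 16 (mod 451)
8^256 ≡ 16^2 = 256 ≡ 256 (mod 451)
450 = 256 + 128 + 64 + 2 in binary powers of 2.
So 8^450 ≡ 256 · 16 · 37 · 64 ≡ 122 (mod 451).
Since 122 ≠ 1, base 8 is a Fermat witness: 451 is composite.

122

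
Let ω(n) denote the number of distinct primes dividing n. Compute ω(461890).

461890 = 2 · 230945
230945 = 5 · 46189
46189 = 11 · 4199
4199 = 13 · 323
323 = 17 · 19
461890 = 2 · 5 · 11 · 13 · 17 · 19, which has 6 distinct prime factors.

6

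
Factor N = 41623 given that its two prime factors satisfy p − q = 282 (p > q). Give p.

Since p = q + 282, we have 41623 = q(q + 282), so q² + 282q − 41623 = 0.
Discriminant: 282² + 4·41623 = 79524 + 166492 = 246016; √246016 = 496.
q = (−282 + 496)/2 = 107, and p = q + 282 = 389.
Check: 107 · 389 = 41623.

389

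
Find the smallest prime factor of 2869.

19

2869 is odd.
Digit sum 25, not divisible by 3.
Ends in 9: not divisible by 5.
7: 2869 = 7·409 + 6
11: 2869 = 11·260 + 9
13: 2869 = 13·220 + 9
17: 2869 = 17·168 + 13
19: 2869 = 19·151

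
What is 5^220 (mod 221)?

157

5^1 ≡ 5 (mod 221)
5^2 ≡ 5^2 = 25 ≡ 25 (mod 221)
5^4 ≡ 25^2 = 625 ≡ 183 (mod 221)
5^8 ≡ 183^2 = 33489 ≡ 118 (mod 221)
5^16 ≡ 118^2 = 13924 ≡ 1 (mod 221)
5^32 ≡ 1^2 = 1 ≡ 1 (mod 221)
5^64 ≡ 1^2 = 1 ≡ 1 (mod 221)
5^128 ≡ 1^2 = 1 ≡ 1 (mod 221)
220 = 128 + 64 + 16 + 8 + 4 in binary powers of 2.
So 5^220 ≡ 1 · 1 · 1 · 118 · 183 ≡ 157 (mod 221).
Since 157 ≠ 1, base 5 is a Fermat witness: 221 is composite.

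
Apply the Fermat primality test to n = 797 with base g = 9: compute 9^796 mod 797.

9^1 ≡ 9 (mod 797)
9^2 ≡ 9^2 = 81 ≡ 81 (mod 797)
9^4 ≡ 81^2 = 6561 ≡ 185 (mod 797)
9^8 ≡ 185^2 = 34225 ≡ 751 (mod 797)
9^16 ≡ 751^2 = 564001 ≡ 522 (mod 797)
9^32 ≡ 522^2 = 272484 ≡ 707 (mod 797)
9^64 ≡ 707^2 = 499849 ≡ 130 (mod 797)
9^128 ≡ 130^2 = 16900 ≡ 163 (mod 797)
9^256 ≡ 163^2 = 26569 ≡ 268 (mod 797)
9^512 ≡ 268^2 = 71824 ≡ 94 (mod 797)
796 = 512 + 256 + 16 + 8 + 4 in binary powers of 2.
So 9^796 ≡ 94 · 268 · 522 · 751 · 185 ≡ 1 (mod 797).
Since the result is 1, base 9 gives no evidence that 797 is composite.

1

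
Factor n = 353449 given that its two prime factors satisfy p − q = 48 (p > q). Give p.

Since p = q + 48, we have 353449 = q(q + 48), so q² + 48q − 353449 = 0.
Discriminant: 48² + 4·353449 = 2304 + 1413796 = 1416100; √1416100 = 1190.
q = (−48 + 1190)/2 = 571, and p = q + 48 = 619.
Check: 571 · 619 = 353449.

619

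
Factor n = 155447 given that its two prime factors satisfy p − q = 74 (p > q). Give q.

Since p = q + 74, we have 155447 = q(q + 74), so q² + 74q − 155447 = 0.
Discriminant: 74² + 4·155447 = 5476 + 621788 = 627264; √627264 = 792.
q = (−74 + 792)/2 = 359, and p = q + 74 = 433.
Check: 359 · 433 = 155447.

359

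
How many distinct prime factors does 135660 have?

135660 = 2^2 · 33915
33915 = 3 · 11305
11305 = 5 · 2261
2261 = 7 · 323
323 = 17 · 19
135660 = 2^2 · 3 · 5 · 7 · 17 · 19, which has 6 distinct prime factors.

6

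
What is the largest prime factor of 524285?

97

524285 = 5 · 104857
104857 = 23 · 4559
4559 = 47 · 97
97 is prime.
So 524285 = 5 · 23 · 47 · 97; the largest prime factor is 97.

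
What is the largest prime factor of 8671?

8671 = 13 · 667
667 = 23 · 29
29 is prime.
So 8671 = 13 · 23 · 29; the largest prime factor is 29.

29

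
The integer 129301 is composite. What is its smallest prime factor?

31

129301 is odd.
Digit sum 16, not divisible by 3.
Ends in 1: not divisible by 5.
7: 129301 = 7·18471 + 4
11: 129301 = 11·11754 + 7
13: 129301 = 13·9946 + 3
17: 129301 = 17·7605 + 16
19: 129301 = 19·6805 + 6
23: 129301 = 23·5621 + 18
29: 129301 = 29·4458 + 19
31: 129301 = 31·4171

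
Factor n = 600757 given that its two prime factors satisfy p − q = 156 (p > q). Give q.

701

Since p = q + 156, we have 600757 = q(q + 156), so q² + 156q − 600757 = 0.
Discriminant: 156² + 4·600757 = 24336 + 2403028 = 2427364; √2427364 = 1558.
q = (−156 + 1558)/2 = 701, and p = q + 156 = 857.
Check: 701 · 857 = 600757.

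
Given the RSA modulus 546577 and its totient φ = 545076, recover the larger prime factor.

883

φ(n) = (p−1)(q−1) = n − (p+q) + 1, so p + q = 546577 − 545076 + 1 = 1502.
p and q are the roots of t² − 1502t + 546577 = 0.
Discriminant: 1502² − 4·546577 = 2256004 − 2186308 = 69696; √69696 = 264.
q = (1502 − 264)/2 = 619, p = (1502 + 264)/2 = 883.
Check: 619 · 883 = 546577.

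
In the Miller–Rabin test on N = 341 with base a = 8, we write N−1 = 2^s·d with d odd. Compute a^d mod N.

32

341 − 1 = 340 = 2^2 · 85, so d = 85.
8^1 ≡ 8 (mod 341)
8^2 ≡ 8^2 = 64 ≡ 64 (mod 341)
8^4 ≡ 64^2 = 4096 ≡ 4 (mod 341)
8^8 ≡ 4^2 = 16 ≡ 16 (mod 341)
8^16 ≡ 16^2 = 256 ≡ 256 (mod 341)
8^32 ≡ 256^2 = 65536 ≡ 64 (mod 341)
8^64 ≡ 64^2 = 4096 ≡ 4 (mod 341)
85 = 64 + 16 + 4 + 1 in binary powers of 2.
So 8^85 ≡ 4 · 256 · 4 · 8 ≡ 32 (mod 341).
Squaring chain: 32 → 1; never reaches −1, so base 8 is a Miller–Rabin witness that 341 is composite.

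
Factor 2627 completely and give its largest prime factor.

71

2627 = 37 · 71
71 is prime.
So 2627 = 37 · 71; the largest prime factor is 71.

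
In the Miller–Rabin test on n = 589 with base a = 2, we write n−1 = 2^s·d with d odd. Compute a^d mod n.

589 − 1 = 588 = 2^2 · 147, so d = 147.
2^1 ≡ 2 (mod 589)
2^2 ≡ 2^2 = 4 ≡ 4 (mod 589)
2^4 ≡ 4^2 = 16 ≡ 16 (mod 589)
2^8 ≡ 16^2 = 256 ≡ 256 (mod 589)
2^16 ≡ 256^2 = 65536 ≡ 157 (mod 589)
2^32 ≡ 157^2 = 24649 ≡ 500 (mod 589)
2^64 ≡ 500^2 = 250000 ≡ 264 (mod 589)
2^128 ≡ 264^2 = 69696 ≡ 194 (mod 589)
147 = 128 + 16 + 2 + 1 in binary powers of 2.
So 2^147 ≡ 194 · 157 · 4 · 2 ≡ 407 (mod 589).
Squaring chain: 407 → 140; never reaches −1, so base 2 is a Miller–Rabin witness that 589 is composite.

407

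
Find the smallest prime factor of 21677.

21677 is odd.
Digit sum 23, not divisible by 3.
Ends in 7: not divisible by 5.
7: 21677 = 7·3096 + 5
11: 21677 = 11·1970 + 7
13: 21677 = 13·1667 + 6
17: 21677 = 17·1275 + 2
19: 21677 = 19·1140 + 17
23: 21677 = 23·942 + 11
29: 21677 = 29·747 + 14
31: 21677 = 31·699 + 8
37: 21677 = 37·585 + 32
41: 21677 = 41·528 + 29
43: 21677 = 43·504 + 5
47: 21677 = 47·461 + 10
53: 21677 = 53·409

53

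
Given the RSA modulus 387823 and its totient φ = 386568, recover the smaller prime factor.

547

φ(n) = (p−1)(q−1) = n − (p+q) + 1, so p + q = 387823 − 386568 + 1 = 1256.
p and q are the roots of t² − 1256t + 387823 = 0.
Discriminant: 1256² − 4·387823 = 1577536 − 1551292 = 26244; √26244 = 162.
q = (1256 − 162)/2 = 547, p = (1256 + 162)/2 = 709.
Check: 547 · 709 = 387823.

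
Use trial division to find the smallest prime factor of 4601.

4601 is odd.
Digit sum 11, not divisible by 3.
Ends in 1: not divisible by 5.
7: 4601 = 7·657 + 2
11: 4601 = 11·418 + 3
13: 4601 = 13·353 + 12
17: 4601 = 17·270 + 11
19: 4601 = 19·242 + 3
23: 4601 = 23·200 + 1
29: 4601 = 29·158 + 19
31: 4601 = 31·148 + 13
37: 4601 = 37·124 + 13
41: 4601 = 41·112 + 9
43: 4601 = 43·107

43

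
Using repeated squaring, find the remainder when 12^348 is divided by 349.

1

12^1 ≡ 12 (mod 349)
12^2 ≡ 12^2 = 144 ≡ 144 (mod 349)
12^4 ≡ 144^2 = 20736 ≡ 145 (mod 349)
12^8 ≡ 145^2 = 21025 ≡ 85 (mod 349)
12^16 ≡ 85^2 = 7225 ≡ 245 (mod 349)
12^32 ≡ 245^2 = 60025 ≡ 346 (mod 349)
12^64 ≡ 346^2 = 119716 ≡ 9 (mod 349)
12^128 ≡ 9^2 = 81 ≡ 81 (mod 349)
12^256 ≡ 81^2 = 6561 ≡ 279 (mod 349)
348 = 256 + 64 + 16 + 8 + 4 in binary powers of 2.
So 12^348 ≡ 279 · 9 · 245 · 85 · 145 ≡ 1 (mod 349).
Since the result is 1, base 12 gives no evidence that 349 is composite.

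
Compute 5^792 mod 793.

5^1 ≡ 5 (mod 793)
5^2 ≡ 5^2 = 25 ≡ 25 (mod 793)
5^4 ≡ 25^2 = 625 ≡ 625 (mod 793)
5^8 ≡ 625^2 = 390625 ≡ 469 (mod 793)
5^16 ≡ 469^2 = 219961 ≡ 300 (mod 793)
5^32 ≡ 300^2 = 90000 ≡ 391 (mod 793)
5^64 ≡ 391^2 = 152881 ≡ 625 (mod 793)
5^128 ≡ 625^2 = 390625 ≡ 469 (mod 793)
5^256 ≡ 469^2 = 219961 ≡ 300 (mod 793)
5^512 ≡ 300^2 = 90000 ≡ 391 (mod 793)
792 = 512 + 256 + 16 + 8 in binary powers of 2.
So 5^792 ≡ 391 · 300 · 300 · 469 ≡ 508 (mod 793).
Since 508 ≠ 1, base 5 is a Fermat witness: 793 is composite.

508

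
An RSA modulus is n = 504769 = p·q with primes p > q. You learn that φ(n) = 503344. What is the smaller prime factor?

φ(n) = (p−1)(q−1) = n − (p+q) + 1, so p + q = 504769 − 503344 + 1 = 1426.
p and q are the roots of t² − 1426t + 504769 = 0.
Discriminant: 1426² − 4·504769 = 2033476 − 2019076 = 14400; √14400 = 120.
q = (1426 − 120)/2 = 653, p = (1426 + 120)/2 = 773.
Check: 653 · 773 = 504769.

653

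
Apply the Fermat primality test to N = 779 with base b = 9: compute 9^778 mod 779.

9^1 ≡ 9 (mod 779)
9^2 ≡ 9^2 = 81 ≡ 81 (mod 779)
9^4 ≡ 81^2 = 6561 ≡ 329 (mod 779)
9^8 ≡ 329^2 = 108241 ≡ 739 (mod 779)
9^16 ≡ 739^2 = 546121 ≡ 42 (mod 779)
9^32 ≡ 42^2 = 1764 ≡ 206 (mod 779)
9^64 ≡ 206^2 = 42436 ≡ 370 (mod 779)
9^128 ≡ 370^2 = 136900 ≡ 575 (mod 779)
9^256 ≡ 575^2 = 330625 ≡ 329 (mod 779)
9^512 ≡ 329^2 = 108241 ≡ 739 (mod 779)
778 = 512 + 256 + 8 + 2 in binary powers of 2.
So 9^778 ≡ 739 · 329 · 739 · 81 ≡ 614 (mod 779).
Since 614 ≠ 1, base 9 is a Fermat witness: 779 is composite.

614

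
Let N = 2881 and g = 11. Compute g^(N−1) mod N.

729

11^1 ≡ 11 (mod 2881)
11^2 ≡ 11^2 = 121 ≡ 121 (mod 2881)
11^4 ≡ 121^2 = 14641 ≡ 236 (mod 2881)
11^8 ≡ 236^2 = 55696 ≡ 957 (mod 2881)
11^16 ≡ 957^2 = 915849 ≡ 2572 (mod 2881)
11^32 ≡ 2572^2 = 6615184 ≡ 408 (mod 2881)
11^64 ≡ 408^2 = 166464 ≡ 2247 (mod 2881)
11^128 ≡ 2247^2 = 5049009 ≡ 1497 (mod 2881)
11^256 ≡ 1497^2 = 2241009 ≡ 2472 (mod 2881)
11^512 ≡ 2472^2 = 6110784 ≡ 183 (mod 2881)
11^1024 ≡ 183^2 = 33489 ≡ 1798 (mod 2881)
11^2048 ≡ 1798^2 = 3232804 ≡ 322 (mod 2881)
2880 = 2048 + 512 + 256 + 64 in binary powers of 2.
So 11^2880 ≡ 322 · 183 · 2472 · 2247 ≡ 729 (mod 2881).
Since 729 ≠ 1, base 11 is a Fermat witness: 2881 is composite.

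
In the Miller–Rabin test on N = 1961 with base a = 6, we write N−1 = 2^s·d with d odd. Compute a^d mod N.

820

1961 − 1 = 1960 = 2^3 · 245, so d = 245.
6^1 ≡ 6 (mod 1961)
6^2 ≡ 6^2 = 36 ≡ 36 (mod 1961)
6^4 ≡ 36^2 = 1296 ≡ 1296 (mod 1961)
6^8 ≡ 1296^2 = 1679616 ≡ 1000 (mod 1961)
6^16 ≡ 1000^2 = 1000000 ≡ 1851 (mod 1961)
6^32 ≡ 1851^2 = 3426201 ≡ 334 (mod 1961)
6^64 ≡ 334^2 = 111556 ≡ 1740 (mod 1961)
6^128 ≡ 1740^2 = 3027600 ≡ 1777 (mod 1961)
245 = 128 + 64 + 32 + 16 + 4 + 1 in binary powers of 2.
So 6^245 ≡ 1777 · 1740 · 334 · 1851 · 1296 · 6 ≡ 820 (mod 1961).
Squaring chain: 820 → 1738 → 704; never reaches −1, so base 6 is a Miller–Rabin witness that 1961 is composite.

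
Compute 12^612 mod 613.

1

12^1 ≡ 12 (mod 613)
12^2 ≡ 12^2 = 144 ≡ 144 (mod 613)
12^4 ≡ 144^2 = 20736 ≡ 507 (mod 613)
12^8 ≡ 507^2 = 257049 ≡ 202 (mod 613)
12^16 ≡ 202^2 = 40804 ≡ 346 (mod 613)
12^32 ≡ 346^2 = 119716 ≡ 181 (mod 613)
12^64 ≡ 181^2 = 32761 ≡ 272 (mod 613)
12^128 ≡ 272^2 = 73984 ≡ 424 (mod 613)
12^256 ≡ 424^2 = 179776 ≡ 167 (mod 613)
12^512 ≡ 167^2 = 27889 ≡ 304 (mod 613)
612 = 512 + 64 + 32 + 4 in binary powers of 2.
So 12^612 ≡ 304 · 272 · 181 · 507 ≡ 1 (mod 613).
Since the result is 1, base 12 gives no evidence that 613 is composite.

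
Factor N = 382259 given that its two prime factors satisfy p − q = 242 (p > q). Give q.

Since p = q + 242, we have 382259 = q(q + 242), so q² + 242q − 382259 = 0.
Discriminant: 242² + 4·382259 = 58564 + 1529036 = 1587600; √1587600 = 1260.
q = (−242 + 1260)/2 = 509, and p = q + 242 = 751.
Check: 509 · 751 = 382259.

509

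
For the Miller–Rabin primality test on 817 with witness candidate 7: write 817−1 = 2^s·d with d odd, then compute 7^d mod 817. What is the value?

817 − 1 = 816 = 2^4 · 51, so d = 51.
7^1 ≡ 7 (mod 817)
7^2 ≡ 7^2 = 49 ≡ 49 (mod 817)
7^4 ≡ 49^2 = 2401 ≡ 767 (mod 817)
7^8 ≡ 767^2 = 588289 ≡ 49 (mod 817)
7^16 ≡ 49^2 = 2401 ≡ 767 (mod 817)
7^32 ≡ 767^2 = 588289 ≡ 49 (mod 817)
51 = 32 + 16 + 2 + 1 in binary powers of 2.
So 7^51 ≡ 49 · 767 · 49 · 7 ≡ 343 (mod 817).
Squaring chain: 343 → 1 → 1 → 1; never reaches −1, so base 7 is a Miller–Rabin witness that 817 is composite.

343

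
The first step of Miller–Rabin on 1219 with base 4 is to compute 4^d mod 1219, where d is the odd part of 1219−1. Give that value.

1219 − 1 = 1218 = 2^1 · 609, so d = 609.
4^1 ≡ 4 (mod 1219)
4^2 ≡ 4^2 = 16 ≡ 16 (mod 1219)
4^4 ≡ 16^2 = 256 ≡ 256 (mod 1219)
4^8 ≡ 256^2 = 65536 ≡ 929 (mod 1219)
4^16 ≡ 929^2 = 863041 ≡ 1208 (mod 1219)
4^32 ≡ 1208^2 = 1459264 ≡ 121 (mod 1219)
4^64 ≡ 121^2 = 14641 ≡ 13 (mod 1219)
4^128 ≡ 13^2 = 169 ≡ 169 (mod 1219)
4^256 ≡ 169^2 = 28561 ≡ 524 (mod 1219)
4^512 ≡ 524^2 = 274576 ≡ 301 (mod 1219)
609 = 512 + 64 + 32 + 1 in binary powers of 2.
So 4^609 ≡ 301 · 13 · 121 · 4 ≡ 785 (mod 1219).
Squaring chain: 785; never reaches −1, so base 4 is a Miller–Rabin witness that 1219 is composite.

785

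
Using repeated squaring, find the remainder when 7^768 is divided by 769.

1

7^1 ≡ 7 (mod 769)
7^2 ≡ 7^2 = 49 ≡ 49 (mod 769)
7^4 ≡ 49^2 = 2401 ≡ 94 (mod 769)
7^8 ≡ 94^2 = 8836 ≡ 377 (mod 769)
7^16 ≡ 377^2 = 142129 ≡ 633 (mod 769)
7^32 ≡ 633^2 = 400689 ≡ 40 (mod 769)
7^64 ≡ 40^2 = 1600 ≡ 62 (mod 769)
7^128 ≡ 62^2 = 3844 ≡ 768 (mod 769)
7^256 ≡ 768^2 = 589824 ≡ 1 (mod 769)
7^512 ≡ 1^2 = 1 ≡ 1 (mod 769)
768 = 512 + 256 in binary powers of 2.
So 7^768 ≡ 1 · 1 ≡ 1 (mod 769).
Since the result is 1, base 7 gives no evidence that 769 is composite.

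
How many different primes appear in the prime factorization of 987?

987 = 3 · 329
329 = 7 · 47
987 = 3 · 7 · 47, which has 3 distinct prime factors.

3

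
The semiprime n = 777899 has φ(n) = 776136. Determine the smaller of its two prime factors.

877

φ(n) = (p−1)(q−1) = n − (p+q) + 1, so p + q = 777899 − 776136 + 1 = 1764.
p and q are the roots of t² − 1764t + 777899 = 0.
Discriminant: 1764² − 4·777899 = 3111696 − 3111596 = 100; √100 = 10.
q = (1764 − 10)/2 = 877, p = (1764 + 10)/2 = 887.
Check: 877 · 887 = 777899.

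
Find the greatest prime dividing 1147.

37

1147 = 31 · 37
37 is prime.
So 1147 = 31 · 37; the largest prime factor is 37.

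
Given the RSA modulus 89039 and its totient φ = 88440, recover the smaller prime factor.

269

φ(n) = (p−1)(q−1) = n − (p+q) + 1, so p + q = 89039 − 88440 + 1 = 600.
p and q are the roots of t² − 600t + 89039 = 0.
Discriminant: 600² − 4·89039 = 360000 − 356156 = 3844; √3844 = 62.
q = (600 − 62)/2 = 269, p = (600 + 62)/2 = 331.
Check: 269 · 331 = 89039.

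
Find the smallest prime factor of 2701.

37

2701 is odd.
Digit sum 10, not divisible by 3.
Ends in 1: not divisible by 5.
7: 2701 = 7·385 + 6
11: 2701 = 11·245 + 6
13: 2701 = 13·207 + 10
17: 2701 = 17·158 + 15
19: 2701 = 19·142 + 3
23: 2701 = 23·117 + 10
29: 2701 = 29·93 + 4
31: 2701 = 31·87 + 4
37: 2701 = 37·73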